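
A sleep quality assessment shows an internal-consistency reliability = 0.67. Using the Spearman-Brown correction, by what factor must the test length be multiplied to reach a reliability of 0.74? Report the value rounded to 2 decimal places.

n = [0.74 × 0.33] / [0.67 × 0.26]
  = 0.2442 / 0.1742 = 1.4018

1.40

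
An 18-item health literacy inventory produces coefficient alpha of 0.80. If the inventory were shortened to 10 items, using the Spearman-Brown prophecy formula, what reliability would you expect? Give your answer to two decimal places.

0.69

Length ratio n = 10/18 = 0.5556
Spearman-Brown: r_new = n·r / (1 + (n − 1)·r)
r_new = (0.5556 × 0.80) / (1 + (0.5556 − 1) × 0.80)
r_new = 0.4445 / 0.6445 ≈ 0.6897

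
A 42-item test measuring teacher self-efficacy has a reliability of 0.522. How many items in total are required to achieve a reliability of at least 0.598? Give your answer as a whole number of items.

Rearranging the Spearman-Brown formula for n,
n = r_target (1 − r_old) / [ r_old (1 − r_target) ]
n = 0.598 × (1 − 0.522) / [ 0.522 × (1 − 0.598) ]
n = 0.285844 / 0.209844 ≈ 1.3622
Items needed = n × 42 = 1.3622 × 42 ≈ 57.21 → round up to 58

58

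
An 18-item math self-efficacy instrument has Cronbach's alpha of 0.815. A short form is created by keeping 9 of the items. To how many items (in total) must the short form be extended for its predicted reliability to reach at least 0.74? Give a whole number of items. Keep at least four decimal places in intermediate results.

Short-form reliability: n = 9/18 = 0.5000; r_9 = n·r/(1+(n−1)r) ≈ 0.6878
Then solve for n' with r_old = 0.6878, r_target = 0.74: n' = 0.74(1 − 0.6878)/[0.6878(1 − 0.74)] = 1.2919
Items = 1.2919 × 9 ≈ 11.63 → 12

12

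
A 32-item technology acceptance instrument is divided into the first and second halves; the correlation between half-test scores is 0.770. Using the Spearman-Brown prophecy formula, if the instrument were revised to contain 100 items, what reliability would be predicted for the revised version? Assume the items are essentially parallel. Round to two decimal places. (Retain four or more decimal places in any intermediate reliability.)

0.95

Full-test reliability from the split-half r: r_full = 2(0.770)/(1 + 0.770) = 0.8701
Then adjust to 100 items: n = 100/32 = 3.1250
r_new = n·r_full / (1 + (n − 1)·r_full) = 2.7191 / 2.8490 ≈ 0.9544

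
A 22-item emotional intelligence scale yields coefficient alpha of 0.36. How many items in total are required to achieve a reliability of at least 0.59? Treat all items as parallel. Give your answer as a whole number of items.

Spearman-Brown solved for the length factor n:
n = r*(1 − r) / [ r (1 − r*) ]
n = 0.59(1 − 0.36) / [0.36(1 − 0.59)]
  = 0.3776 / 0.1476 = 2.5583
So the test needs 2.5583 × 22 ≈ 56.28 items; rounding up, 57.

57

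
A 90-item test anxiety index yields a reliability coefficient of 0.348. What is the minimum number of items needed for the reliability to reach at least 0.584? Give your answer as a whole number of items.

n = 0.584(1 − 0.348) / [0.348(1 − 0.584)]
  = 0.380768 / 0.144768 = 2.6302
Items needed = n × 90 = 2.6302 × 90 ≈ 236.72 → round up to 237

237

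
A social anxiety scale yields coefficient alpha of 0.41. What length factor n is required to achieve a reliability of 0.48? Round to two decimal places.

Rearranging the Spearman-Brown formula for n,
n = r*(1 − r) / [ r (1 − r*) ]
n = [0.48 × 0.59] / [0.41 × 0.52]
  = 0.2832 / 0.2132 = 1.3283

1.33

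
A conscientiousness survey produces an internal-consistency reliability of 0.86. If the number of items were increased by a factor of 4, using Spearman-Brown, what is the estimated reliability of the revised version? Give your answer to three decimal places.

0.961

Spearman-Brown: r_new = n·r / (1 + (n − 1)·r)
r_new = (4 × 0.86) / (1 + (4 − 1) × 0.86)
     = 3.4400 / 3.5800 = 0.9609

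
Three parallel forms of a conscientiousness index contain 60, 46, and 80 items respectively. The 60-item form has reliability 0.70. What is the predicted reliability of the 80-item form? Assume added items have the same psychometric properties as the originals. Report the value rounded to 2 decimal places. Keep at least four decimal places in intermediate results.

0.76

The 46-item form is not needed; work directly from the 60-item form with n = 80/60 = 1.3333.
r_{80} = n·r / (1 + (n − 1)·r) = 0.9333 / 1.2333 ≈ 0.7568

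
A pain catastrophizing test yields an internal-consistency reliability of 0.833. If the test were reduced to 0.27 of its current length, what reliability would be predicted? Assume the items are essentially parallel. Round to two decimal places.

0.57

r_new = (0.27 × 0.833) / (1 + (0.27 − 1) × 0.833)
     = 0.2249 / 0.3919 = 0.5739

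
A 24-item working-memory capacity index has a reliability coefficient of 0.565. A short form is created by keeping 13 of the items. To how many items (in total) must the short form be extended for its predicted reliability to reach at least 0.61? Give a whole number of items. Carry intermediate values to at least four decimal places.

29

First, r for the 13-item form: n = 13/24 = 0.5417, so r_13 = 0.5417·0.565/(1 + (0.5417 − 1)·0.565) = 0.4130
Length factor from the short form to reach 0.61: n' = 0.61(1 − 0.4130) / [0.4130(1 − 0.61)] ≈ 2.2231
Items = 2.2231 × 13 ≈ 28.90 → 29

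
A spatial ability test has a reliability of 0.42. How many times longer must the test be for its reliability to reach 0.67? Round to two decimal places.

Spearman-Brown solved for the length factor n:
n = r*(1 − r) / [ r (1 − r*) ]
n = 0.67 × (1 − 0.42) / [ 0.42 × (1 − 0.67) ]
  = 0.3886 / 0.1386 = 2.8038

2.80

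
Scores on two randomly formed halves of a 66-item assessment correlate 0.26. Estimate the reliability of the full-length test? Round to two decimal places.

0.41

r_full = 2r_hh / (1 + r_hh) = 2 × 0.26 / (1 + 0.26)
r_full = 0.5200 / 1.2600 ≈ 0.4127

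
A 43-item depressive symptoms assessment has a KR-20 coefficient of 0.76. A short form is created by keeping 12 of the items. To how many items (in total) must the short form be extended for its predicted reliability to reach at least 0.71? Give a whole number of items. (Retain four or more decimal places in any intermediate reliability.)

34

First, r for the 12-item form: n = 12/43 = 0.2791, so r_12 = 0.2791·0.76/(1 + (0.2791 − 1)·0.76) = 0.4692
Then solve for n' with r_old = 0.4692, r_target = 0.71: n' = 0.71(1 − 0.4692)/[0.4692(1 − 0.71)] = 2.7697
Items = 2.7697 × 12 ≈ 33.24 → 34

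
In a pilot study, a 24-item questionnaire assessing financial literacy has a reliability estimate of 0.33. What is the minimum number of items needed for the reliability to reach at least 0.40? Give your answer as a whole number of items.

Invert Spearman-Brown to solve for n:
n = r*(1 − r) / [ r (1 − r*) ]
n = [0.40 × 0.67] / [0.33 × 0.60]
n = 0.2680 / 0.1980 ≈ 1.3535
1.3535 × 24 = 32.48 → 33 items

33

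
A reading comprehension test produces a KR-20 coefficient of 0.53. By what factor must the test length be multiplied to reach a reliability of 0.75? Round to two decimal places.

n = 0.75 × (1 − 0.53) / [ 0.53 × (1 − 0.75) ]
  = 0.3525 / 0.1325 = 2.6604

2.66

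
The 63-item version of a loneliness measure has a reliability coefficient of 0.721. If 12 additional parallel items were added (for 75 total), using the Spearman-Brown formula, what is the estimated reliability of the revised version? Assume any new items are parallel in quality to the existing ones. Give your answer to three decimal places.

0.755

Length ratio n = 75/63 = 1.1905
Apply the Spearman-Brown prophecy formula, r' = nr / [1 + (n − 1)r]:
r_new = 1.1905·0.721 / [1 + (1.1905 − 1)·0.721]
     = 0.8584 / 1.1374 = 0.7547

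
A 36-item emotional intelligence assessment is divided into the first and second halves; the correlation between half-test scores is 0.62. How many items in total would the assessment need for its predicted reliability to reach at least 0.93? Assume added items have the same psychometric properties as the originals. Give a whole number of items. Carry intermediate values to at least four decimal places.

147

r_full = 2(0.62)/(1 + 0.62) = 0.7654
n = r_tgt(1 − r_full) / [r_full(1 − r_tgt)] = 0.93 × 0.2346 / (0.7654 × 0.07) ≈ 4.0722
Items = 4.0722 × 36 ≈ 146.60 → 147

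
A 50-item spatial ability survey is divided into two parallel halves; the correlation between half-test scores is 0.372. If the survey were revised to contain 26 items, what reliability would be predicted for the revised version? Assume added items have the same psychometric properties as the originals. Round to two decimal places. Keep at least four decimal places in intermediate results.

First correct the split-half correlation to full-test reliability: r_full = 2 × 0.372 / (1 + 0.372) ≈ 0.5423
Then adjust to 26 items: n = 26/50 = 0.5200
r_new = n·r_full / (1 + (n − 1)·r_full) = 0.2820 / 0.7397 ≈ 0.3812

0.38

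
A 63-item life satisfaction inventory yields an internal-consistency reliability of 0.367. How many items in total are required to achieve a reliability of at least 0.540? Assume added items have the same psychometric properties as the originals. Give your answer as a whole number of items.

Rearranging the Spearman-Brown formula for n,
n = r*(1 − r) / [ r (1 − r*) ]
n = [0.540 × 0.633] / [0.367 × 0.460]
n = 0.341820 / 0.168820 ≈ 2.0248
Items needed = n × 63 = 2.0248 × 63 ≈ 127.56 → round up to 128

128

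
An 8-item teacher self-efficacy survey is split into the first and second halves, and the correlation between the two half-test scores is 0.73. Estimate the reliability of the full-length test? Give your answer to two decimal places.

0.84

r_full = 2(0.73) / (1 + 0.73)
r_full = 1.4600 / 1.7300 ≈ 0.8439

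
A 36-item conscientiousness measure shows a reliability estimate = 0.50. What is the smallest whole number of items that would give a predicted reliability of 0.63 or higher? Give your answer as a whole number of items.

62

n = 0.63(1 − 0.50) / [0.50(1 − 0.63)]
  = 0.3150 / 0.1850 = 1.7027
So the test needs 1.7027 × 36 ≈ 61.30 items; rounding up, 62.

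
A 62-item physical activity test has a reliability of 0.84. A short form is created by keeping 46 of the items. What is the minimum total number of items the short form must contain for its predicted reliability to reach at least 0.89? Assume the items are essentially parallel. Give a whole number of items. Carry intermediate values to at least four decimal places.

First, r for the 46-item form: n = 46/62 = 0.7419, so r_46 = 0.7419·0.84/(1 + (0.7419 − 1)·0.84) = 0.7957
Length factor from the short form to reach 0.89: n' = 0.89(1 − 0.7957) / [0.7957(1 − 0.89)] ≈ 2.0774
Items = 2.0774 × 46 ≈ 95.56 → 96

96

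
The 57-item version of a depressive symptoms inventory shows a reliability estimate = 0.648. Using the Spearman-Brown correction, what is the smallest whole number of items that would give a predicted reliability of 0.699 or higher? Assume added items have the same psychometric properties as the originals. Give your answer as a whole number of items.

n = 0.699 × (1 − 0.648) / [ 0.648 × (1 − 0.699) ]
n = 0.246048 / 0.195048 ≈ 1.2615
So the test needs 1.2615 × 57 ≈ 71.91 items; rounding up, 72.

72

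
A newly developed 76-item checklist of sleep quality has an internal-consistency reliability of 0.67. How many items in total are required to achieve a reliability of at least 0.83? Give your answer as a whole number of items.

183

Spearman-Brown solved for the length factor n:
n = r_target (1 − r_old) / [ r_old (1 − r_target) ]
n = 0.83 × (1 − 0.67) / [ 0.67 × (1 − 0.83) ]
n = 0.2739 / 0.1139 ≈ 2.4047
So the test needs 2.4047 × 76 ≈ 182.76 items; rounding up, 183.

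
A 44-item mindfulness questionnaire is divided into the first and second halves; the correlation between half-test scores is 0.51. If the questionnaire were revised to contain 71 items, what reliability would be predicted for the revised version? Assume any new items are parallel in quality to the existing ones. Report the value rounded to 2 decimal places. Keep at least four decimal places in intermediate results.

Full-test reliability from the split-half r: r_full = 2(0.51)/(1 + 0.51) = 0.6755
Length factor from 44 to 71 items: n = 71/44 = 1.6136
r_new = n·r_full / (1 + (n − 1)·r_full) = 1.0900 / 1.4145 ≈ 0.7706

0.77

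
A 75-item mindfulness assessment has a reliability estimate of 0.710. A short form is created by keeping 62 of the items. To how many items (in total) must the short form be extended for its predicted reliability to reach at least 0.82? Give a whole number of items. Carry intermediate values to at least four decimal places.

Short-form reliability: n = 62/75 = 0.8267; r_62 = n·r/(1+(n−1)r) ≈ 0.6693
Length factor from the short form to reach 0.82: n' = 0.82(1 − 0.6693) / [0.6693(1 − 0.82)] ≈ 2.2509
Total items = 2.2509 × 62 = 139.56, rounded up to 140.

140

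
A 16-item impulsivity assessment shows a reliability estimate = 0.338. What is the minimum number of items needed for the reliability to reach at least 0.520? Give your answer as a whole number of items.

34

Rearranging the Spearman-Brown formula for n,
n = r*(1 − r) / [ r (1 − r*) ]
n = [0.520 × 0.662] / [0.338 × 0.480]
n = 0.344240 / 0.162240 ≈ 2.1218
So the test needs 2.1218 × 16 ≈ 33.95 items; rounding up, 34.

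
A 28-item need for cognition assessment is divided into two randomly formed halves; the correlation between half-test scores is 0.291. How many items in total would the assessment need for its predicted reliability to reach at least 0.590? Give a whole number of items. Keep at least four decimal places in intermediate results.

r_full = 2(0.291)/(1 + 0.291) = 0.4508
Solve Spearman-Brown for n: n = 0.590(1 − 0.4508) / [0.4508(1 − 0.590)] = 1.7531
Required items = 1.7531 × 28 = 49.09, so 50 items.

50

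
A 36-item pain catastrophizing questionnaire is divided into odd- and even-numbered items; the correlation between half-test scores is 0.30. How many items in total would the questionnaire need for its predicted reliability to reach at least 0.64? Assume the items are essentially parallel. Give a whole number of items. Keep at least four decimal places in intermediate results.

Corrected full-test reliability: r_full = 2 × 0.30 / (1 + 0.30) ≈ 0.4615
n = r_tgt(1 − r_full) / [r_full(1 − r_tgt)] = 0.64 × 0.5385 / (0.4615 × 0.36) ≈ 2.0744
Items = 2.0744 × 36 ≈ 74.68 → 75

75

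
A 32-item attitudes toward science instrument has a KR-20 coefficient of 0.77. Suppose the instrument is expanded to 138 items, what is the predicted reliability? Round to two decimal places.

0.94

The new length is 138/32 = 4.3125 times the old.
r_new = 4.3125·0.77 / [1 + (4.3125 − 1)·0.77]
r_new = 3.3206 / 3.5506 ≈ 0.9352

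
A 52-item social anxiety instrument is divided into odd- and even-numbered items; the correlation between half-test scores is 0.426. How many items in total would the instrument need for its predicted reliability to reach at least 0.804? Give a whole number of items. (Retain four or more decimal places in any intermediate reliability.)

144

Corrected full-test reliability: r_full = 2 × 0.426 / (1 + 0.426) ≈ 0.5975
Solve Spearman-Brown for n: n = 0.804(1 − 0.5975) / [0.5975(1 − 0.804)] = 2.7633
Items = 2.7633 × 52 ≈ 143.69 → 144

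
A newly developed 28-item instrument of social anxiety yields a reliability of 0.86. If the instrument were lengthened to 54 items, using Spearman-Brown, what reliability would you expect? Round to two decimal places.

Length ratio n = 54/28 = 1.9286
r_new = (1.9286 × 0.86) / (1 + (1.9286 − 1) × 0.86)
     = 1.6586 / 1.7986 = 0.9222

0.92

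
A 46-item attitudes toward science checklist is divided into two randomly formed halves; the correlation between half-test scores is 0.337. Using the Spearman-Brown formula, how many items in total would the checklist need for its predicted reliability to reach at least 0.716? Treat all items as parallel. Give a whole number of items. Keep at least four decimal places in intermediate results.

115

r_full = 2(0.337)/(1 + 0.337) = 0.5041
Solve Spearman-Brown for n: n = 0.716(1 − 0.5041) / [0.5041(1 − 0.716)] = 2.4801
Items = 2.4801 × 46 ≈ 114.08 → 115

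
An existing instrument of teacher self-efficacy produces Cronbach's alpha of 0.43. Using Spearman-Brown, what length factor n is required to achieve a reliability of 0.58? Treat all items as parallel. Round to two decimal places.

1.83

n = 0.58(1 − 0.43) / [0.43(1 − 0.58)]
n = 0.3306 / 0.1806 ≈ 1.8306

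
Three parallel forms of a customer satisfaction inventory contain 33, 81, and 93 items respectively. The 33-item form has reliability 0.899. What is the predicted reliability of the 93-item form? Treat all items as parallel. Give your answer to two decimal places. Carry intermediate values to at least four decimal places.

0.96

The 81-item form is not needed; work directly from the 33-item form with n = 93/33 = 2.8182.
r_{93} = n·r / (1 + (n − 1)·r) = 2.5336 / 2.6346 ≈ 0.9617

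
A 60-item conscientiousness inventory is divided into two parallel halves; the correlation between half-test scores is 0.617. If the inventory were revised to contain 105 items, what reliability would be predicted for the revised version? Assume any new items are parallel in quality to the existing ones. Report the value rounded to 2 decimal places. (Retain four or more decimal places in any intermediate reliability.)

0.85

Full-test reliability from the split-half r: r_full = 2(0.617)/(1 + 0.617) = 0.7631
Length factor from 60 to 105 items: n = 105/60 = 1.7500
r_new = n·r_full / (1 + (n − 1)·r_full) = 1.3354 / 1.5723 ≈ 0.8493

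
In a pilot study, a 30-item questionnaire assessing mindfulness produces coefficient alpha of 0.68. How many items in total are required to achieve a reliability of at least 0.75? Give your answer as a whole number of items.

n = 0.75 × (1 − 0.68) / [ 0.68 × (1 − 0.75) ]
  = 0.2400 / 0.1700 = 1.4118
1.4118 × 30 = 42.35 → 43 items

43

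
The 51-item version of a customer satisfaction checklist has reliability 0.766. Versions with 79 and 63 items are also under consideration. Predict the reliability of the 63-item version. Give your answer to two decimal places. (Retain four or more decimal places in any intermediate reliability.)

Only the ratio of lengths matters: n = 63/51 = 1.2353
r_{63} = n·r / (1 + (n − 1)·r) = 0.9462 / 1.1802 ≈ 0.8017

0.80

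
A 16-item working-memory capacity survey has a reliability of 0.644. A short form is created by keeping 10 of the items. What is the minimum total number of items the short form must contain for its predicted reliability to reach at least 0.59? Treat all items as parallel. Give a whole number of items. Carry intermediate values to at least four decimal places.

Short-form reliability: n = 10/16 = 0.6250; r_10 = n·r/(1+(n−1)r) ≈ 0.5307
Then solve for n' with r_old = 0.5307, r_target = 0.59: n' = 0.59(1 − 0.5307)/[0.5307(1 − 0.59)] = 1.2725
Total items = 1.2725 × 10 = 12.72, rounded up to 13.

13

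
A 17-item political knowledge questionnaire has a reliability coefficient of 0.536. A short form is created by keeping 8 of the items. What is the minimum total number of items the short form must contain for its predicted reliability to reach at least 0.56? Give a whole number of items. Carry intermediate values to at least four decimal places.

19

Short-form reliability: n = 8/17 = 0.4706; r_8 = n·r/(1+(n−1)r) ≈ 0.3522
Length factor from the short form to reach 0.56: n' = 0.56(1 − 0.3522) / [0.3522(1 − 0.56)] ≈ 2.3409
Items = 2.3409 × 8 ≈ 18.73 → 19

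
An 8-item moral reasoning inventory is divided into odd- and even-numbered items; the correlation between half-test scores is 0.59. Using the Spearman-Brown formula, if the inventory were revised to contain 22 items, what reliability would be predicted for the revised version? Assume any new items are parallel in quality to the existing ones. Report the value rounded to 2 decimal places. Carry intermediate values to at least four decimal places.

First correct the split-half correlation to full-test reliability: r_full = 2 × 0.59 / (1 + 0.59) ≈ 0.7421
Length factor from 8 to 22 items: n = 22/8 = 2.7500
r_new = n·r_full / (1 + (n − 1)·r_full) = 2.0408 / 2.2987 ≈ 0.8878

0.89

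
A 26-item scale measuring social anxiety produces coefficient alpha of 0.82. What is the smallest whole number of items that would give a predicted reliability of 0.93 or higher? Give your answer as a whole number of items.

n = 0.93(1 − 0.82) / [0.82(1 − 0.93)]
n = 0.1674 / 0.0574 ≈ 2.9164
Items needed = n × 26 = 2.9164 × 26 ≈ 75.83 → round up to 76

76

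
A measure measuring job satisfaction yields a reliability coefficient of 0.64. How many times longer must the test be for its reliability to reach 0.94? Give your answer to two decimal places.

8.81

Spearman-Brown solved for the length factor n:
n = r*(1 − r) / [ r (1 − r*) ]
n = 0.94(1 − 0.64) / [0.64(1 − 0.94)]
  = 0.3384 / 0.0384 = 8.8125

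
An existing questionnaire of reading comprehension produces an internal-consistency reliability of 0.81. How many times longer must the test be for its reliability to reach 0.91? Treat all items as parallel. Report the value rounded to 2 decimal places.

Invert Spearman-Brown to solve for n:
n = r*(1 − r) / [ r (1 − r*) ]
n = [0.91 × 0.19] / [0.81 × 0.09]
n = 0.1729 / 0.0729 ≈ 2.3717

2.37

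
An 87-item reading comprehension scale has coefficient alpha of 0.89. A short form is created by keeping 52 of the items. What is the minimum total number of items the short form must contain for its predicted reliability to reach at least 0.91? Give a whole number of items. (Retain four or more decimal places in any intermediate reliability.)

109

First, r for the 52-item form: n = 52/87 = 0.5977, so r_52 = 0.5977·0.89/(1 + (0.5977 − 1)·0.89) = 0.8286
Then solve for n' with r_old = 0.8286, r_target = 0.91: n' = 0.91(1 − 0.8286)/[0.8286(1 − 0.91)] = 2.0915
Items = 2.0915 × 52 ≈ 108.76 → 109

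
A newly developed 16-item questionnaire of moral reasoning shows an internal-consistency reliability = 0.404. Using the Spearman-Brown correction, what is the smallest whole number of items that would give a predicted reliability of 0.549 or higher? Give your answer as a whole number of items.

n = 0.549 × (1 − 0.404) / [ 0.404 × (1 − 0.549) ]
  = 0.327204 / 0.182204 = 1.7958
1.7958 × 16 = 28.73 → 29 items

29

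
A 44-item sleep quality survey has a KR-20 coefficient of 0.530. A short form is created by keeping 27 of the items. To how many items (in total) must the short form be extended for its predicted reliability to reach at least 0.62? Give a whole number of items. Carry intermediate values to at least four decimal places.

Short-form reliability: n = 27/44 = 0.6136; r_27 = n·r/(1+(n−1)r) ≈ 0.4090
Length factor from the short form to reach 0.62: n' = 0.62(1 − 0.4090) / [0.4090(1 − 0.62)] ≈ 2.3576
Items = 2.3576 × 27 ≈ 63.66 → 64

64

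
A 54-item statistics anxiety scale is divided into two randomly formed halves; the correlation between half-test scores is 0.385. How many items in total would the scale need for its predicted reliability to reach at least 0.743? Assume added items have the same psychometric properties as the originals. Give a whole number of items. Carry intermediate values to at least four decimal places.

125

Corrected full-test reliability: r_full = 2 × 0.385 / (1 + 0.385) ≈ 0.5560
Solve Spearman-Brown for n: n = 0.743(1 − 0.5560) / [0.5560(1 − 0.743)] = 2.3087
Required items = 2.3087 × 54 = 124.67, so 125 items.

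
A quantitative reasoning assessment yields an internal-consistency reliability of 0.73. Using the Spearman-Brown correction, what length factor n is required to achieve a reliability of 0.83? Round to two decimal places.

1.81

n = 0.83(1 − 0.73) / [0.73(1 − 0.83)]
  = 0.2241 / 0.1241 = 1.8058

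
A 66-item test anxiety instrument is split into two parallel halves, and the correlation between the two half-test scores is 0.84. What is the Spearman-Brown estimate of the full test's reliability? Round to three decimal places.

Each half is half the length of the full test, so the full test is n = 2 times a half.
r_full = 2r_hh / (1 + r_hh) = 2 × 0.84 / (1 + 0.84)
       = 1.6800 / 1.8400 = 0.9130

0.913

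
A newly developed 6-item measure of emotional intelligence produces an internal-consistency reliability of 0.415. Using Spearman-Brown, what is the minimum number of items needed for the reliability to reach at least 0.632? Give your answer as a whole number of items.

15

Rearranging the Spearman-Brown formula for n,
n = r*(1 − r) / [ r (1 − r*) ]
n = 0.632 × (1 − 0.415) / [ 0.415 × (1 − 0.632) ]
  = 0.369720 / 0.152720 = 2.4209
Items needed = n × 6 = 2.4209 × 6 ≈ 14.53 → round up to 15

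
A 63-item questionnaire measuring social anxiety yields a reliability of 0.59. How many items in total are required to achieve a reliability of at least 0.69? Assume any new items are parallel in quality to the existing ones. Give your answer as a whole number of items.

Invert Spearman-Brown to solve for n:
n = r_target (1 − r_old) / [ r_old (1 − r_target) ]
n = 0.69(1 − 0.59) / [0.59(1 − 0.69)]
n = 0.2829 / 0.1829 ≈ 1.5467
1.5467 × 63 = 97.44 → 98 items

98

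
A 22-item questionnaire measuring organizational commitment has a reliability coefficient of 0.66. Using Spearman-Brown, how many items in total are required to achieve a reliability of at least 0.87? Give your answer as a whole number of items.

76

Invert Spearman-Brown to solve for n:
n = r_target (1 − r_old) / [ r_old (1 − r_target) ]
n = 0.87 × (1 − 0.66) / [ 0.66 × (1 − 0.87) ]
n = 0.2958 / 0.0858 ≈ 3.4476
3.4476 × 22 = 75.85 → 76 items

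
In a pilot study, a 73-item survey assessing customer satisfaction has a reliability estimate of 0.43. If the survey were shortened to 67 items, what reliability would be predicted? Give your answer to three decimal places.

Length ratio n = 67/73 = 0.9178
Spearman-Brown: r_new = n·r / (1 + (n − 1)·r)
r_new = 0.9178·0.43 / [1 + (0.9178 − 1)·0.43]
r_new = 0.3947 / 0.9647 ≈ 0.4091

0.409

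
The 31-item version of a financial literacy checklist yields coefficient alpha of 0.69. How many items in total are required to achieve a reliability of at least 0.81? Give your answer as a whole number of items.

n = 0.81(1 − 0.69) / [0.69(1 − 0.81)]
n = 0.2511 / 0.1311 ≈ 1.9153
So the test needs 1.9153 × 31 ≈ 59.37 items; rounding up, 60.

60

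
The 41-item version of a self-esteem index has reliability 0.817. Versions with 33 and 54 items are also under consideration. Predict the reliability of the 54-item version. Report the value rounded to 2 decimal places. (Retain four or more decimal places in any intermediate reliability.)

0.85

Only the ratio of lengths matters: n = 54/41 = 1.3171
r_{54} = n·r / (1 + (n − 1)·r) = 1.0761 / 1.2591 ≈ 0.8547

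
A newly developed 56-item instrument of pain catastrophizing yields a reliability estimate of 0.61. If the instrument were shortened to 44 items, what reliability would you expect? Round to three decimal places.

Length ratio n = 44/56 = 0.7857
Apply the Spearman-Brown prophecy formula, r' = nr / [1 + (n − 1)r]:
r_new = 0.7857·0.61 / [1 + (0.7857 − 1)·0.61]
r_new = 0.4793 / 0.8693 ≈ 0.5514

0.551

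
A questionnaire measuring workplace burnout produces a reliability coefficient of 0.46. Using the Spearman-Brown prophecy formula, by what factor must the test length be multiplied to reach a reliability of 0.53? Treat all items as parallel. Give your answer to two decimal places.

1.32

Rearranging the Spearman-Brown formula for n,
n = r_target (1 − r_old) / [ r_old (1 − r_target) ]
n = 0.53 × (1 − 0.46) / [ 0.46 × (1 − 0.53) ]
n = 0.2862 / 0.2162 ≈ 1.3238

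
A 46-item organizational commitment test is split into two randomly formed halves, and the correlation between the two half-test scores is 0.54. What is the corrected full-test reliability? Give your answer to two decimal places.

0.70

Each half is half the length of the full test, so the full test is n = 2 times a half.
r_full = 2r_hh / (1 + r_hh) = 2 × 0.54 / (1 + 0.54)
       = 1.0800 / 1.5400 = 0.7013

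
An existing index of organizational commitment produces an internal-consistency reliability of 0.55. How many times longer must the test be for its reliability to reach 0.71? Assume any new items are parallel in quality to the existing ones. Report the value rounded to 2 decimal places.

n = 0.71(1 − 0.55) / [0.55(1 − 0.71)]
  = 0.3195 / 0.1595 = 2.0031

2.00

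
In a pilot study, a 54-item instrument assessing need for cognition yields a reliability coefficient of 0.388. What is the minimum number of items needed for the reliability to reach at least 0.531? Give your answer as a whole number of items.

97

Rearranging the Spearman-Brown formula for n,
n = r*(1 − r) / [ r (1 − r*) ]
n = 0.531 × (1 − 0.388) / [ 0.388 × (1 − 0.531) ]
n = 0.324972 / 0.181972 ≈ 1.7858
So the test needs 1.7858 × 54 ≈ 96.43 items; rounding up, 97.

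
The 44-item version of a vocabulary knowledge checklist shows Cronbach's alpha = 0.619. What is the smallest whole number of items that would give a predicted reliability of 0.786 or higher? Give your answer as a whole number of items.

100

Rearranging the Spearman-Brown formula for n,
n = r_target (1 − r_old) / [ r_old (1 − r_target) ]
n = 0.786(1 − 0.619) / [0.619(1 − 0.786)]
  = 0.299466 / 0.132466 = 2.2607
So the test needs 2.2607 × 44 ≈ 99.47 items; rounding up, 100.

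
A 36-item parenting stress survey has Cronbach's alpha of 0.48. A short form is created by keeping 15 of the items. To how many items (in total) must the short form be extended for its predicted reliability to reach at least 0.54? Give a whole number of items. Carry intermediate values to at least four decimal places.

Short-form reliability: n = 15/36 = 0.4167; r_15 = n·r/(1+(n−1)r) ≈ 0.2778
Then solve for n' with r_old = 0.2778, r_target = 0.54: n' = 0.54(1 − 0.2778)/[0.2778(1 − 0.54)] = 3.0518
Total items = 3.0518 × 15 = 45.78, rounded up to 46.

46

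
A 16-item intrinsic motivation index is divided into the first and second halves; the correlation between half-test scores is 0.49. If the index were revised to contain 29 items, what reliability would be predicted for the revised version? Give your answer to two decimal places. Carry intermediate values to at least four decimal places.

0.78

Spearman-Brown correction (n = 2): r_full = 2·0.49/(1 + 0.49) = 0.6577
Then adjust to 29 items: n = 29/16 = 1.8125
r_new = n·r_full / (1 + (n − 1)·r_full) = 1.1921 / 1.5344 ≈ 0.7769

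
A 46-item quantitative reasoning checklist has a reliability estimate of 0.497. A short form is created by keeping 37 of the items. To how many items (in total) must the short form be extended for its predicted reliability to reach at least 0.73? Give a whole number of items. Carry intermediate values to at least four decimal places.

Short-form reliability: n = 37/46 = 0.8043; r_37 = n·r/(1+(n−1)r) ≈ 0.4428
Length factor from the short form to reach 0.73: n' = 0.73(1 − 0.4428) / [0.4428(1 − 0.73)] ≈ 3.4022
Total items = 3.4022 × 37 = 125.88, rounded up to 126.

126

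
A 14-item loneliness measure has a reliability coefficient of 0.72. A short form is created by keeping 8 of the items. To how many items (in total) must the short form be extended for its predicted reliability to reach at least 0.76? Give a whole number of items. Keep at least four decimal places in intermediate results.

18

Short-form reliability: n = 8/14 = 0.5714; r_8 = n·r/(1+(n−1)r) ≈ 0.5950
Length factor from the short form to reach 0.76: n' = 0.76(1 − 0.5950) / [0.5950(1 − 0.76)] ≈ 2.1555
Total items = 2.1555 × 8 = 17.24, rounded up to 18.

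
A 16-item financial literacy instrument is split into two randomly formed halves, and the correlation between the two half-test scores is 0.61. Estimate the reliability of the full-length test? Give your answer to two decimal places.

0.76

Each half is half the length of the full test, so the full test is n = 2 times a half.
r_full = 2r_hh / (1 + r_hh) = 2 × 0.61 / (1 + 0.61)
       = 1.2200 / 1.6100 = 0.7578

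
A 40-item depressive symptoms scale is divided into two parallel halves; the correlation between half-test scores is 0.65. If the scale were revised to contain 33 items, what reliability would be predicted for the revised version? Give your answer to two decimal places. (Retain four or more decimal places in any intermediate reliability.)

First correct the split-half correlation to full-test reliability: r_full = 2 × 0.65 / (1 + 0.65) ≈ 0.7879
Length factor from 40 to 33 items: n = 33/40 = 0.8250
r_new = n·r_full / (1 + (n − 1)·r_full) = 0.6500 / 0.8621 ≈ 0.7540

0.75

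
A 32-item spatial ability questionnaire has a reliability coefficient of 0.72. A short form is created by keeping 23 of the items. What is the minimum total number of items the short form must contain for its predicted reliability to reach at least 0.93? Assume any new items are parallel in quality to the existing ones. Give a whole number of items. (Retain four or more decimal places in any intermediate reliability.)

166

First, r for the 23-item form: n = 23/32 = 0.7188, so r_23 = 0.7188·0.72/(1 + (0.7188 − 1)·0.72) = 0.6489
Length factor from the short form to reach 0.93: n' = 0.93(1 − 0.6489) / [0.6489(1 − 0.93)] ≈ 7.1885
Total items = 7.1885 × 23 = 165.34, rounded up to 166.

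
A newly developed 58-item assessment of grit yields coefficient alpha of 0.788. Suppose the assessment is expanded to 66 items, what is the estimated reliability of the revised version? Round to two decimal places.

0.81

Length ratio n = 66/58 = 1.1379
r_new = (1.1379 × 0.788) / (1 + (1.1379 − 1) × 0.788)
r_new = 0.8967 / 1.1087 ≈ 0.8088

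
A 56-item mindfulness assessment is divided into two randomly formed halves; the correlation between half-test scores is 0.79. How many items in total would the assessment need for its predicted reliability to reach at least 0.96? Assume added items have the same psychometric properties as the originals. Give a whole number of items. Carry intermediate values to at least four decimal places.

r_full = 2(0.79)/(1 + 0.79) = 0.8827
n = r_tgt(1 − r_full) / [r_full(1 − r_tgt)] = 0.96 × 0.1173 / (0.8827 × 0.04) ≈ 3.1893
Items = 3.1893 × 56 ≈ 178.60 → 179

179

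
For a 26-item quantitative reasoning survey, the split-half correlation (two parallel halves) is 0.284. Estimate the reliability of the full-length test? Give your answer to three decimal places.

0.442

The full test is twice the length of either half (n = 2).
r_full = 2(0.284) / (1 + 0.284)
r_full = 0.5680 / 1.2840 ≈ 0.4424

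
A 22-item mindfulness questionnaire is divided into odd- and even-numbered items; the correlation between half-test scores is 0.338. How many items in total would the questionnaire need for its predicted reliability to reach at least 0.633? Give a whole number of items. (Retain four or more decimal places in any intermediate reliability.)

r_full = 2(0.338)/(1 + 0.338) = 0.5052
n = r_tgt(1 − r_full) / [r_full(1 − r_tgt)] = 0.633 × 0.4948 / (0.5052 × 0.367) ≈ 1.6893
Items = 1.6893 × 22 ≈ 37.16 → 38

38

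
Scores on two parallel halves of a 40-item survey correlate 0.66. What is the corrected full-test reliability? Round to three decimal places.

0.795

r_full = 2r_hh / (1 + r_hh) = 2 × 0.66 / (1 + 0.66)
       = 1.3200 / 1.6600 = 0.7952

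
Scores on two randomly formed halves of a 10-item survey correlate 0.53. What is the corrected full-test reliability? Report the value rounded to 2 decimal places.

0.69

r_full = 2r_hh / (1 + r_hh) = 2 × 0.53 / (1 + 0.53)
r_full = 1.0600 / 1.5300 ≈ 0.6928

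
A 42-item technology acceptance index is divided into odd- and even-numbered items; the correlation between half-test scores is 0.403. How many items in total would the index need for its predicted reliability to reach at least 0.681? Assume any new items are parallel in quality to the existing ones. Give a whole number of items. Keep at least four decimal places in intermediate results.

67

Corrected full-test reliability: r_full = 2 × 0.403 / (1 + 0.403) ≈ 0.5745
n = r_tgt(1 − r_full) / [r_full(1 − r_tgt)] = 0.681 × 0.4255 / (0.5745 × 0.319) ≈ 1.5811
Required items = 1.5811 × 42 = 66.41, so 67 items.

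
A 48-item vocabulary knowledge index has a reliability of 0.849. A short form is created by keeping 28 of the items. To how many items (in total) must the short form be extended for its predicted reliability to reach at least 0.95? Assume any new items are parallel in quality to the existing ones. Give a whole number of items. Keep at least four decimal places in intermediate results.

163

Short-form reliability: n = 28/48 = 0.5833; r_28 = n·r/(1+(n−1)r) ≈ 0.7663
Length factor from the short form to reach 0.95: n' = 0.95(1 − 0.7663) / [0.7663(1 − 0.95)] ≈ 5.7945
Total items = 5.7945 × 28 = 162.25, rounded up to 163.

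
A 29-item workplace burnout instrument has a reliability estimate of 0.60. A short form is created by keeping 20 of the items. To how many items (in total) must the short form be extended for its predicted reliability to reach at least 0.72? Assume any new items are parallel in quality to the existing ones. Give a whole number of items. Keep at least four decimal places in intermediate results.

Short-form reliability: n = 20/29 = 0.6897; r_20 = n·r/(1+(n−1)r) ≈ 0.5085
Length factor from the short form to reach 0.72: n' = 0.72(1 − 0.5085) / [0.5085(1 − 0.72)] ≈ 2.4855
Total items = 2.4855 × 20 = 49.71, rounded up to 50.

50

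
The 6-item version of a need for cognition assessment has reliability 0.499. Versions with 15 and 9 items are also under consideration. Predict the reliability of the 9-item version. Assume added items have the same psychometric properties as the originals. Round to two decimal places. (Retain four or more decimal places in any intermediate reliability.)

Only the ratio of lengths matters: n = 9/6 = 1.5000
r_{9} = n·r / (1 + (n − 1)·r) = 0.7485 / 1.2495 ≈ 0.5990

0.60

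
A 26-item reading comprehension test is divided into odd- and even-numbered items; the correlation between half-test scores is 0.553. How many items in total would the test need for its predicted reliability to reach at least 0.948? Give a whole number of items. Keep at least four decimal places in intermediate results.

192

r_full = 2(0.553)/(1 + 0.553) = 0.7122
n = r_tgt(1 − r_full) / [r_full(1 − r_tgt)] = 0.948 × 0.2878 / (0.7122 × 0.052) ≈ 7.3671
Required items = 7.3671 × 26 = 191.54, so 192 items.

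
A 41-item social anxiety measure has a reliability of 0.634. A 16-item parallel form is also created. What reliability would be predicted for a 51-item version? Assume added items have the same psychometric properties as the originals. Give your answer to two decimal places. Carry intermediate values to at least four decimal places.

0.68

Only the ratio of lengths matters: n = 51/41 = 1.2439
r_{51} = n·r / (1 + (n − 1)·r) = 0.7886 / 1.1546 ≈ 0.6830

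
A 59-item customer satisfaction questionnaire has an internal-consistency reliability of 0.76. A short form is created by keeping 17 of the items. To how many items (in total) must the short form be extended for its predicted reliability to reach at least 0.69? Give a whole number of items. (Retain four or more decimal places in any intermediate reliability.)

Short-form reliability: n = 17/59 = 0.2881; r_17 = n·r/(1+(n−1)r) ≈ 0.4771
Length factor from the short form to reach 0.69: n' = 0.69(1 − 0.4771) / [0.4771(1 − 0.69)] ≈ 2.4395
Total items = 2.4395 × 17 = 41.47, rounded up to 42.

42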